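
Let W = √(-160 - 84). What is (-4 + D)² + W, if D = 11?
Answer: 49 + 2*I*√61 ≈ 49.0 + 15.62*I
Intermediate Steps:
W = 2*I*√61 (W = √(-244) = 2*I*√61 ≈ 15.62*I)
(-4 + D)² + W = (-4 + 11)² + 2*I*√61 = 7² + 2*I*√61 = 49 + 2*I*√61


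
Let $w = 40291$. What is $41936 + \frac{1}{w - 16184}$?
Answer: $\frac{1010951153}{24107} \approx 41936.0$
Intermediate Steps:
$41936 + \frac{1}{w - 16184} = 41936 + \frac{1}{40291 - 16184} = 41936 + \frac{1}{24107} = \frac{1010951153}{24107}$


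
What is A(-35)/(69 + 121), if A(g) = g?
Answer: -7/38 ≈ -0.18421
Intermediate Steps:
A(-35)/(69 + 121) = -35/(69 + 121) = -35/190 = -35*1/190 = -7/38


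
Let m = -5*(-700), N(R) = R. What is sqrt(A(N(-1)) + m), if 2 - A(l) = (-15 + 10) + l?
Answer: 2*sqrt(877) ≈ 59.228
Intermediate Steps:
A(l) = 7 - l (A(l) = 2 - ((-15 + 10) + l) = 2 - (-5 + l) = 2 + (5 - l) = 7 - l)
m = 3500
sqrt(A(N(-1)) + m) = sqrt((7 - 1*(-1)) + 3500) = sqrt((7 + 1) + 3500) = sqrt(8 + 3500) = sqrt(3508) = 2*sqrt(877)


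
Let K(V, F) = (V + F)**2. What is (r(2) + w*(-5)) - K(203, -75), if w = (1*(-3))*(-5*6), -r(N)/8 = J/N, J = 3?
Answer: -16846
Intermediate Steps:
K(V, F) = (F + V)**2
r(N) = -24/N
w = 90 (w = -3*(-30) = 90)
(r(2) + w*(-5)) - K(203, -75) = (-24/2 + 90*(-5)) - (-75 + 203)**2 = (-24*1/2 - 450) - 1*128**2 = (-12 - 450) - 1*16384 = -462 - 16384 = -16846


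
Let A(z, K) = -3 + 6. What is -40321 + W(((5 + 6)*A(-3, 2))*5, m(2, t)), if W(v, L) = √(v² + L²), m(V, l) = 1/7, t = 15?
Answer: -40321 + √1334026/7 ≈ -40156.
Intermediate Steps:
A(z, K) = 3
m(V, l) = ⅐ (m(V, l) = 1*(⅐) = ⅐)
W(v, L) = √(L² + v²)
-40321 + W(((5 + 6)*A(-3, 2))*5, m(2, t)) = -40321 + √((⅐)² + (((5 + 6)*3)*5)²) = -40321 + √(1/49 + ((11*3)*5)²) = -40321 + √(1/49 + (33*5)²) = -40321 + √(1/49 + 165²) = -40321 + √(1/49 + 27225) = -40321 + √(1334026/49) = -40321 + √1334026/7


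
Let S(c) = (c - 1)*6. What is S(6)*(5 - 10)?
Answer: -150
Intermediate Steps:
S(c) = -6 + 6*c (S(c) = (-1 + c)*6 = -6 + 6*c)
S(6)*(5 - 10) = (-6 + 6*6)*(5 - 10) = (-6 + 36)*(-5) = 30*(-5) = -150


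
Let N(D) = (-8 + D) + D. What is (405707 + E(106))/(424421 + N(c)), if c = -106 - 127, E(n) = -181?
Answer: 405526/423947 ≈ 0.95655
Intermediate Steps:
c = -233
N(D) = -8 + 2*D
(405707 + E(106))/(424421 + N(c)) = (405707 - 181)/(424421 + (-8 + 2*(-233))) = 405526/(424421 + (-8 - 466)) = 405526/(424421 - 474) = 405526/423947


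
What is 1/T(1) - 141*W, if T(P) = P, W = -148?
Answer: 20869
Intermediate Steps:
1/T(1) - 141*W = 1/1 - 141*(-148) = 1 + 20868 = 20869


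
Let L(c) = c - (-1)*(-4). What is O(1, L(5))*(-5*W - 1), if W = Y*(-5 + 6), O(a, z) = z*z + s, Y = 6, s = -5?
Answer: 124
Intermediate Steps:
L(c) = -4 + c (L(c) = c - 1*4 = c - 4 = -4 + c)
O(a, z) = -5 + z² (O(a, z) = z*z - 5 = z² - 5 = -5 + z²)
W = 6 (W = 6*(-5 + 6) = 6*1 = 6)
O(1, L(5))*(-5*W - 1) = (-5 + (-4 + 5)²)*(-5*6 - 1) = (-5 + 1²)*(-30 - 1) = (-5 + 1)*(-31) = -4*(-31) = 124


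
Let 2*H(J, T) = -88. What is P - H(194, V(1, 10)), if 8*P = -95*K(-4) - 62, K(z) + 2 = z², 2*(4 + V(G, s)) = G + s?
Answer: -130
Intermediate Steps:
V(G, s) = -4 + G/2 + s/2 (V(G, s) = -4 + (G + s)/2 = -4 + (G/2 + s/2) = -4 + G/2 + s/2)
K(z) = -2 + z²
H(J, T) = -44 (H(J, T) = (½)*(-88) = -44)
P = -174 (P = (-95*(-2 + (-4)²) - 62)/8 = (-95*(-2 + 16) - 62)/8 = (-95*14 - 62)/8 = (-1330 - 62)/8 = (⅛)*(-1392) = -174)
P - H(194, V(1, 10)) = -174 - 1*(-44) = -174 + 44 = -130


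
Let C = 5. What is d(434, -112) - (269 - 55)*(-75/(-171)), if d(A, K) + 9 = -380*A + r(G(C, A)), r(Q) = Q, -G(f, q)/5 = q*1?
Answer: -9529993/57 ≈ -1.6719e+5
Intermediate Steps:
G(f, q) = -5*q
d(A, K) = -9 - 385*A (d(A, K) = -9 + (-380*A - 5*A) = -9 - 385*A)
d(434, -112) - (269 - 55)*(-75/(-171)) = (-9 - 385*434) - (269 - 55)*(-75/(-171)) = (-9 - 167090) - 214*(-75*(-1/171)) = -167099 - 214*25/57 = -167099 - 1*5350/57 = -167099 - 5350/57 = -9529993/57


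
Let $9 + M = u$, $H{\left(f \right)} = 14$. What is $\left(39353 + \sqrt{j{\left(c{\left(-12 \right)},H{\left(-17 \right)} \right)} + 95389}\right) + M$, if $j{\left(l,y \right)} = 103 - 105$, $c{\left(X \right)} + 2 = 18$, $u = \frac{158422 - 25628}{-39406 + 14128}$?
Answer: $\frac{497202419}{12639} + \sqrt{95387} \approx 39648.0$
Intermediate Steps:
$u = - \frac{66397}{12639}$ ($u = \frac{132794}{-25278} = 132794 \left(- \frac{1}{25278}\right) = - \frac{66397}{12639} \approx -5.2533$)
$c{\left(X \right)} = 16$ ($c{\left(X \right)} = -2 + 18 = 16$)
$j{\left(l,y \right)} = -2$ ($j{\left(l,y \right)} = 103 - 105 = -2$)
$M = - \frac{180148}{12639}$ ($M = -9 - \frac{66397}{12639} = - \frac{180148}{12639} \approx -14.253$)
$\left(39353 + \sqrt{j{\left(c{\left(-12 \right)},H{\left(-17 \right)} \right)} + 95389}\right) + M = \left(39353 + \sqrt{-2 + 95389}\right) - \frac{180148}{12639} = \left(39353 + \sqrt{95387}\right) - \frac{180148}{12639} = \frac{497202419}{12639} + \sqrt{95387}$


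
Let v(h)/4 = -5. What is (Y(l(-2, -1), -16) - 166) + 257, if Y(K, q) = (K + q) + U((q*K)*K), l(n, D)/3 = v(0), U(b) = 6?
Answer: 21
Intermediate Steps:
v(h) = -20 (v(h) = 4*(-5) = -20)
l(n, D) = -60 (l(n, D) = 3*(-20) = -60)
Y(K, q) = 6 + K + q (Y(K, q) = (K + q) + 6 = 6 + K + q)
(Y(l(-2, -1), -16) - 166) + 257 = ((6 - 60 - 16) - 166) + 257 = (-70 - 166) + 257 = -236 + 257 = 21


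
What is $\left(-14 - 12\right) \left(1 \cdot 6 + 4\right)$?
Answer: $-260$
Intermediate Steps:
$\left(-14 - 12\right) \left(1 \cdot 6 + 4\right) = - 26 \left(6 + 4\right) = \left(-26\right) 10 = -260$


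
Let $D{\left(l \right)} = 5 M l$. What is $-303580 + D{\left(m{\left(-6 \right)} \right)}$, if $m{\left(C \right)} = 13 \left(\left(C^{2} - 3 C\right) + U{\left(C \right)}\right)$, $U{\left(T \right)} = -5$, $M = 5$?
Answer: $-287655$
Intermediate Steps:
$m{\left(C \right)} = -65 - 39 C + 13 C^{2}$ ($m{\left(C \right)} = 13 \left(\left(C^{2} - 3 C\right) - 5\right) = 13 \left(-5 + C^{2} - 3 C\right) = -65 - 39 C + 13 C^{2}$)
$D{\left(l \right)} = 25 l$ ($D{\left(l \right)} = 5 \cdot 5 l = 25 l$)
$-303580 + D{\left(m{\left(-6 \right)} \right)} = -303580 + 25 \left(-65 - -234 + 13 \left(-6\right)^{2}\right) = -303580 + 25 \left(-65 + 234 + 13 \cdot 36\right) = -303580 + 25 \left(-65 + 234 + 468\right) = -303580 + 25 \cdot 637 = -303580 + 15925 = -287655$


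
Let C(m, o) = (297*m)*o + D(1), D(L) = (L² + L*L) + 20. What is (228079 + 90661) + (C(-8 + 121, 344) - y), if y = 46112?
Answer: 11817634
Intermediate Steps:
D(L) = 20 + 2*L² (D(L) = (L² + L²) + 20 = 2*L² + 20 = 20 + 2*L²)
C(m, o) = 22 + 297*m*o (C(m, o) = (297*m)*o + (20 + 2*1²) = 297*m*o + (20 + 2*1) = 297*m*o + (20 + 2) = 297*m*o + 22 = 22 + 297*m*o)
(228079 + 90661) + (C(-8 + 121, 344) - y) = (228079 + 90661) + ((22 + 297*(-8 + 121)*344) - 1*46112) = 318740 + ((22 + 297*113*344) - 46112) = 318740 + ((22 + 11544984) - 46112) = 318740 + (11545006 - 46112) = 318740 + 11498894 = 11817634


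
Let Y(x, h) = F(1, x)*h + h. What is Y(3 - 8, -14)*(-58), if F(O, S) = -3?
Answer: -1624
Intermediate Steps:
Y(x, h) = -2*h (Y(x, h) = -3*h + h = -2*h)
Y(3 - 8, -14)*(-58) = -2*(-14)*(-58) = 28*(-58) = -1624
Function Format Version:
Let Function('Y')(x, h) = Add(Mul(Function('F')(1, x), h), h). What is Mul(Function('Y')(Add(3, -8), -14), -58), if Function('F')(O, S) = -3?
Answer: -1624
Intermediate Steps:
Function('Y')(x, h) = Mul(-2, h) (Function('Y')(x, h) = Add(Mul(-3, h), h) = Mul(-2, h))
Mul(Function('Y')(Add(3, -8), -14), -58) = Mul(Mul(-2, -14), -58) = Mul(28, -58) = -1624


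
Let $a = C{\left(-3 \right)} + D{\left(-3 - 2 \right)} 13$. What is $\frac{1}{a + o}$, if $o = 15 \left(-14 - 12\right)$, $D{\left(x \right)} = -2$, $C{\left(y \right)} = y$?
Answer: $- \frac{1}{419} \approx -0.0023866$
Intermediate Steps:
$o = -390$ ($o = 15 \left(-26\right) = -390$)
$a = -29$ ($a = -3 - 26 = -29$)
$\frac{1}{a + o} = \frac{1}{-29 - 390} = \frac{1}{-419} = - \frac{1}{419}$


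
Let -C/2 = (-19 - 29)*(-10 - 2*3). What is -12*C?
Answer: 18432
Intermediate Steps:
C = -1536 (C = -2*(-19 - 29)*(-10 - 2*3) = -(-96)*(-10 - 6) = -(-96)*(-16) = -2*768 = -1536)
-12*C = -12*(-1536) = 18432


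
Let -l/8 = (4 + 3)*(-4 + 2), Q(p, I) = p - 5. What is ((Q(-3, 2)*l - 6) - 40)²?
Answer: 887364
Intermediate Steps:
Q(p, I) = -5 + p
l = 112 (l = -8*(4 + 3)*(-4 + 2) = -56*(-2) = -8*(-14) = 112)
((Q(-3, 2)*l - 6) - 40)² = (((-5 - 3)*112 - 6) - 40)² = ((-8*112 - 6) - 40)² = ((-896 - 6) - 40)² = (-902 - 40)² = (-942)² = 887364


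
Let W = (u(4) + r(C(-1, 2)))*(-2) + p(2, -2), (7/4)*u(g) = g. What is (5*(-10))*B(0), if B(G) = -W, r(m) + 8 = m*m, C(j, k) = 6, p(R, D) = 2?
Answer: -20500/7 ≈ -2928.6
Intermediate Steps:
u(g) = 4*g/7
r(m) = -8 + m² (r(m) = -8 + m*m = -8 + m²)
W = -410/7 (W = ((4/7)*4 + (-8 + 6²))*(-2) + 2 = (16/7 + (-8 + 36))*(-2) + 2 = (16/7 + 28)*(-2) + 2 = (212/7)*(-2) + 2 = -424/7 + 2 = -410/7 ≈ -58.571)
B(G) = 410/7 (B(G) = -1*(-410/7) = 410/7)
(5*(-10))*B(0) = (5*(-10))*(410/7) = -50*410/7 = -20500/7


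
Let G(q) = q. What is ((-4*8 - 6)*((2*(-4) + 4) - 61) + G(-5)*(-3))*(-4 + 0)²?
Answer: 39760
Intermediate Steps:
((-4*8 - 6)*((2*(-4) + 4) - 61) + G(-5)*(-3))*(-4 + 0)² = ((-4*8 - 6)*((2*(-4) + 4) - 61) - 5*(-3))*(-4 + 0)² = ((-32 - 6)*((-8 + 4) - 61) + 15)*(-4)² = (-38*(-4 - 61) + 15)*16 = (-38*(-65) + 15)*16 = (2470 + 15)*16 = 2485*16 = 39760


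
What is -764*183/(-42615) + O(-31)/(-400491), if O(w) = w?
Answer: 6221640973/1896324885 ≈ 3.2809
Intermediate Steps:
-764*183/(-42615) + O(-31)/(-400491) = -764*183/(-42615) - 31/(-400491) = -139812*(-1/42615) - 31*(-1/400491) = 46604/14205 + 31/400491 = 6221640973/1896324885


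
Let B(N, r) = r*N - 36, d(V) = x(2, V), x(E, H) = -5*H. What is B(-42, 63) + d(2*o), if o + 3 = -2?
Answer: -2632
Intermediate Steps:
o = -5 (o = -3 - 2 = -5)
d(V) = -5*V
B(N, r) = -36 + N*r (B(N, r) = N*r - 36 = -36 + N*r)
B(-42, 63) + d(2*o) = (-36 - 42*63) - 10*(-5) = (-36 - 2646) - 5*(-10) = -2682 + 50 = -2632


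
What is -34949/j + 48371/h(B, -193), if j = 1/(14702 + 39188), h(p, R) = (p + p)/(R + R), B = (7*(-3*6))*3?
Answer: -711916472977/378 ≈ -1.8834e+9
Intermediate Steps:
B = -378 (B = (7*(-18))*3 = -126*3 = -378)
h(p, R) = p/R (h(p, R) = (2*p)/((2*R)) = (2*p)*(1/(2*R)) = p/R)
j = 1/53890 ≈ 1.8556e-5
-34949/j + 48371/h(B, -193) = -34949/1/53890 + 48371/((-378/(-193))) = -34949*53890 + 48371/((-378*(-1/193))) = -1883401610 + 48371/(378/193) = -1883401610 + 48371*(193/378) = -1883401610 + 9335603/378 = -711916472977/378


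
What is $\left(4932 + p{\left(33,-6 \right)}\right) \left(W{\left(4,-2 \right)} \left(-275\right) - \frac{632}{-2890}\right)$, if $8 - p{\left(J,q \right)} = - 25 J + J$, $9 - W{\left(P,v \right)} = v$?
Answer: $- \frac{25053477188}{1445} \approx -1.7338 \cdot 10^{7}$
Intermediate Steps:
$W{\left(P,v \right)} = 9 - v$
$p{\left(J,q \right)} = 8 + 24 J$ ($p{\left(J,q \right)} = 8 - \left(- 25 J + J\right) = 8 - - 24 J = 8 + 24 J$)
$\left(4932 + p{\left(33,-6 \right)}\right) \left(W{\left(4,-2 \right)} \left(-275\right) - \frac{632}{-2890}\right) = \left(4932 + \left(8 + 24 \cdot 33\right)\right) \left(\left(9 - -2\right) \left(-275\right) - \frac{632}{-2890}\right) = \left(4932 + \left(8 + 792\right)\right) \left(\left(9 + 2\right) \left(-275\right) - - \frac{316}{1445}\right) = \left(4932 + 800\right) \left(11 \left(-275\right) + \frac{316}{1445}\right) = 5732 \left(-3025 + \frac{316}{1445}\right) = 5732 \left(- \frac{4370809}{1445}\right) = - \frac{25053477188}{1445}$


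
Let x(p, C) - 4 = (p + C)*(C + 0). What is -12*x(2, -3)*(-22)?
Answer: 1848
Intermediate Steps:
x(p, C) = 4 + C*(C + p) (x(p, C) = 4 + (p + C)*(C + 0) = 4 + (C + p)*C = 4 + C*(C + p))
-12*x(2, -3)*(-22) = -12*(4 + (-3)² - 3*2)*(-22) = -12*(4 + 9 - 6)*(-22) = -12*7*(-22) = -84*(-22) = 1848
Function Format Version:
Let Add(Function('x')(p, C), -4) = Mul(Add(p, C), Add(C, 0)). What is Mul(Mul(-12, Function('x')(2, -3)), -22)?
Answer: 1848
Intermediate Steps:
Function('x')(p, C) = Add(4, Mul(C, Add(C, p))) (Function('x')(p, C) = Add(4, Mul(Add(p, C), Add(C, 0))) = Add(4, Mul(Add(C, p), C)) = Add(4, Mul(C, Add(C, p))))
Mul(Mul(-12, Function('x')(2, -3)), -22) = Mul(Mul(-12, Add(4, Pow(-3, 2), Mul(-3, 2))), -22) = Mul(Mul(-12, Add(4, 9, -6)), -22) = Mul(Mul(-12, 7), -22) = Mul(-84, -22) = 1848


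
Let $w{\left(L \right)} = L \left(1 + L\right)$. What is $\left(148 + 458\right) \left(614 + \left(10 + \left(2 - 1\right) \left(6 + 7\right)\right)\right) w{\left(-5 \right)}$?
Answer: $7720440$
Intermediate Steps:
$\left(148 + 458\right) \left(614 + \left(10 + \left(2 - 1\right) \left(6 + 7\right)\right)\right) w{\left(-5 \right)} = \left(148 + 458\right) \left(614 + \left(10 + \left(2 - 1\right) \left(6 + 7\right)\right)\right) \left(- 5 \left(1 - 5\right)\right) = 606 \left(614 + \left(10 + 1 \cdot 13\right)\right) \left(\left(-5\right) \left(-4\right)\right) = 606 \left(614 + \left(10 + 13\right)\right) 20 = 606 \left(614 + 23\right) 20 = 606 \cdot 637 \cdot 20 = 386022 \cdot 20 = 7720440$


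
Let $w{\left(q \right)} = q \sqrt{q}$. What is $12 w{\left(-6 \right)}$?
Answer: $- 72 i \sqrt{6} \approx - 176.36 i$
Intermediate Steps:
$w{\left(q \right)} = q^{\frac{3}{2}}$
$12 w{\left(-6 \right)} = 12 \left(-6\right)^{\frac{3}{2}} = 12 \left(- 6 i \sqrt{6}\right) = - 72 i \sqrt{6}$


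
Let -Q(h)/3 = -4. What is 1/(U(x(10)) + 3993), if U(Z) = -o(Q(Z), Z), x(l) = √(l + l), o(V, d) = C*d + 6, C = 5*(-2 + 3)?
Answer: 3987/15895669 + 10*√5/15895669 ≈ 0.00025223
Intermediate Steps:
Q(h) = 12 (Q(h) = -3*(-4) = 12)
C = 5 (C = 5*1 = 5)
o(V, d) = 6 + 5*d (o(V, d) = 5*d + 6 = 6 + 5*d)
x(l) = √2*√l (x(l) = √(2*l) = √2*√l)
U(Z) = -6 - 5*Z (U(Z) = -(6 + 5*Z) = -6 - 5*Z)
1/(U(x(10)) + 3993) = 1/((-6 - 5*√2*√10) + 3993) = 1/((-6 - 10*√5) + 3993) = 1/(3987 - 10*√5)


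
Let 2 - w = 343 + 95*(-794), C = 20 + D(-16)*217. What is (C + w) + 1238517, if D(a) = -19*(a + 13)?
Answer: 1325995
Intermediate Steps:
D(a) = -247 - 19*a (D(a) = -19*(13 + a) = -247 - 19*a)
C = 12389 (C = 20 + (-247 - 19*(-16))*217 = 20 + (-247 + 304)*217 = 20 + 57*217 = 20 + 12369 = 12389)
w = 75089 (w = 2 - (343 + 95*(-794)) = 2 - (343 - 75430) = 2 - 1*(-75087) = 2 + 75087 = 75089)
(C + w) + 1238517 = (12389 + 75089) + 1238517 = 87478 + 1238517 = 1325995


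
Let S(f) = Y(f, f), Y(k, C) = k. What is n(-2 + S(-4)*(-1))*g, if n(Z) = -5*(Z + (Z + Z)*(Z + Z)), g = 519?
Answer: -46710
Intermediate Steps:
S(f) = f
n(Z) = -20*Z² - 5*Z (n(Z) = -5*(Z + (2*Z)*(2*Z)) = -5*(Z + 4*Z²) = -20*Z² - 5*Z)
n(-2 + S(-4)*(-1))*g = -5*(-2 - 4*(-1))*(1 + 4*(-2 - 4*(-1)))*519 = -5*(-2 + 4)*(1 + 4*(-2 + 4))*519 = -5*2*(1 + 4*2)*519 = -5*2*(1 + 8)*519 = -5*2*9*519 = -90*519 = -46710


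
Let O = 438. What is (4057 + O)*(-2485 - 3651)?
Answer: -27581320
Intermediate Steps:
(4057 + O)*(-2485 - 3651) = (4057 + 438)*(-2485 - 3651) = 4495*(-6136) = -27581320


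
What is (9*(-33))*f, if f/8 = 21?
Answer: -49896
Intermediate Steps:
f = 168 (f = 8*21 = 168)
(9*(-33))*f = (9*(-33))*168 = -297*168 = -49896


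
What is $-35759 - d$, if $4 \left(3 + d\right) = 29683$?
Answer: $- \frac{172707}{4} \approx -43177.0$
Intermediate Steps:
$d = \frac{29671}{4}$ ($d = -3 + \frac{1}{4} \cdot 29683 = -3 + \frac{29683}{4} = \frac{29671}{4} \approx 7417.8$)
$-35759 - d = -35759 - \frac{29671}{4} = - \frac{172707}{4}$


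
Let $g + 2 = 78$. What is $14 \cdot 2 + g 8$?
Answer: $636$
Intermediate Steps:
$g = 76$ ($g = -2 + 78 = 76$)
$14 \cdot 2 + g 8 = 14 \cdot 2 + 76 \cdot 8 = 28 + 608 = 636$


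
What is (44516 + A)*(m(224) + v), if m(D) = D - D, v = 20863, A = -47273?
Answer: -57519291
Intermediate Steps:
m(D) = 0
(44516 + A)*(m(224) + v) = (44516 - 47273)*(0 + 20863) = -2757*20863 = -57519291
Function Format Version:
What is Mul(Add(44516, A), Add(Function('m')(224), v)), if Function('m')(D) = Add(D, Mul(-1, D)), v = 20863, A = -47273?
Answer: -57519291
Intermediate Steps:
Function('m')(D) = 0
Mul(Add(44516, A), Add(Function('m')(224), v)) = Mul(Add(44516, -47273), Add(0, 20863)) = Mul(-2757, 20863) = -57519291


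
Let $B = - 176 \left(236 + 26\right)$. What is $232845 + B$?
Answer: $186733$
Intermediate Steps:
$B = -46112$ ($B = \left(-176\right) 262 = -46112$)
$232845 + B = 232845 - 46112 = 186733$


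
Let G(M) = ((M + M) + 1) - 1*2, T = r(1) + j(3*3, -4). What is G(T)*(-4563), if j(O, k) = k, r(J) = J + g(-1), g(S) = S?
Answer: 41067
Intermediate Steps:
r(J) = -1 + J (r(J) = J - 1 = -1 + J)
T = -4 (T = (-1 + 1) - 4 = 0 - 4 = -4)
G(M) = -1 + 2*M (G(M) = (2*M + 1) - 2 = (1 + 2*M) - 2 = -1 + 2*M)
G(T)*(-4563) = (-1 + 2*(-4))*(-4563) = (-1 - 8)*(-4563) = -9*(-4563) = 41067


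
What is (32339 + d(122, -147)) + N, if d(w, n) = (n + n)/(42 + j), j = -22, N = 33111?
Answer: 654353/10 ≈ 65435.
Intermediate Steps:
d(w, n) = n/10 (d(w, n) = (n + n)/(42 - 22) = (2*n)/20 = (2*n)*(1/20) = n/10)
(32339 + d(122, -147)) + N = (32339 + (⅒)*(-147)) + 33111 = (32339 - 147/10) + 33111 = 323243/10 + 33111 = 654353/10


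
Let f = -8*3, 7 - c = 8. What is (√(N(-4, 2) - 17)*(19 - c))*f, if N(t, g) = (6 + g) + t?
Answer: -480*I*√13 ≈ -1730.7*I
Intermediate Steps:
c = -1 (c = 7 - 1*8 = 7 - 8 = -1)
N(t, g) = 6 + g + t
f = -24
(√(N(-4, 2) - 17)*(19 - c))*f = (√((6 + 2 - 4) - 17)*(19 - 1*(-1)))*(-24) = (√(4 - 17)*(19 + 1))*(-24) = (√(-13)*20)*(-24) = ((I*√13)*20)*(-24) = (20*I*√13)*(-24) = -480*I*√13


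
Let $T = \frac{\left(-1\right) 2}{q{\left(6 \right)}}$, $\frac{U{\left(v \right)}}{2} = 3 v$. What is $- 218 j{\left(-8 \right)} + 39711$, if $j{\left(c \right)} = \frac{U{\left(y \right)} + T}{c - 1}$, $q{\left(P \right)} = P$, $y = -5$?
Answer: $\frac{1052359}{27} \approx 38976.0$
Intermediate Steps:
$U{\left(v \right)} = 6 v$ ($U{\left(v \right)} = 2 \cdot 3 v = 6 v$)
$T = - \frac{1}{3}$ ($T = \frac{\left(-1\right) 2}{6} = \left(-2\right) \frac{1}{6} = - \frac{1}{3} \approx -0.33333$)
$j{\left(c \right)} = - \frac{91}{3 \left(-1 + c\right)}$ ($j{\left(c \right)} = \frac{6 \left(-5\right) - \frac{1}{3}}{c - 1} = \frac{-30 - \frac{1}{3}}{-1 + c} = - \frac{91}{3 \left(-1 + c\right)}$)
$- 218 j{\left(-8 \right)} + 39711 = - 218 \left(- \frac{91}{-3 + 3 \left(-8\right)}\right) + 39711 = - 218 \left(- \frac{91}{-3 - 24}\right) + 39711 = - 218 \left(- \frac{91}{-27}\right) + 39711 = - 218 \left(\left(-91\right) \left(- \frac{1}{27}\right)\right) + 39711 = \left(-218\right) \frac{91}{27} + 39711 = - \frac{19838}{27} + 39711 = \frac{1052359}{27}$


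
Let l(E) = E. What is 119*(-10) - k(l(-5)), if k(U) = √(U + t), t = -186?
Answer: -1190 - I*√191 ≈ -1190.0 - 13.82*I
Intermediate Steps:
k(U) = √(-186 + U) (k(U) = √(U - 186) = √(-186 + U))
119*(-10) - k(l(-5)) = 119*(-10) - √(-186 - 5) = -1190 - √(-191) = -1190 - I*√191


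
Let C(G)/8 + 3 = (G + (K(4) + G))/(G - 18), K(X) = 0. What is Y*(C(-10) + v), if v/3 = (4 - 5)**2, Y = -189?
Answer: 2889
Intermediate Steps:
v = 3 (v = 3*(4 - 5)**2 = 3*(-1)**2 = 3*1 = 3)
C(G) = -24 + 16*G/(-18 + G) (C(G) = -24 + 8*((G + (0 + G))/(G - 18)) = -24 + 8*((G + G)/(-18 + G)) = -24 + 8*((2*G)/(-18 + G)) = -24 + 8*(2*G/(-18 + G)) = -24 + 16*G/(-18 + G))
Y*(C(-10) + v) = -189*(8*(54 - 1*(-10))/(-18 - 10) + 3) = -189*(8*(54 + 10)/(-28) + 3) = -189*(8*(-1/28)*64 + 3) = -189*(-128/7 + 3) = -189*(-107/7) = 2889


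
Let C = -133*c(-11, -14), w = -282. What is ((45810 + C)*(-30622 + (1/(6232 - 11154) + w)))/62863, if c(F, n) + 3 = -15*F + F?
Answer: -3913320823503/309411686 ≈ -12648.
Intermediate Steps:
c(F, n) = -3 - 14*F (c(F, n) = -3 + (-15*F + F) = -3 - 14*F)
C = -20083 (C = -133*(-3 - 14*(-11)) = -133*(-3 + 154) = -133*151 = -20083)
((45810 + C)*(-30622 + (1/(6232 - 11154) + w)))/62863 = ((45810 - 20083)*(-30622 + (1/(6232 - 11154) - 282)))/62863 = (25727*(-30622 + (1/(-4922) - 282)))*(1/62863) = (25727*(-30622 + (-1/4922 - 282)))*(1/62863) = (25727*(-30622 - 1388005/4922))*(1/62863) = (25727*(-152109489/4922))*(1/62863) = -3913320823503/4922*1/62863 = -3913320823503/309411686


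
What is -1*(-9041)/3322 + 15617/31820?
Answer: 169782147/52853020 ≈ 3.2123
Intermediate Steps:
-1*(-9041)/3322 + 15617/31820 = 9041*(1/3322) + 15617*(1/31820) = 9041/3322 + 15617/31820 = 169782147/52853020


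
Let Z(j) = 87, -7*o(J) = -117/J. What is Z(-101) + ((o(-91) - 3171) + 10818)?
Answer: 378957/49 ≈ 7733.8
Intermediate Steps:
o(J) = 117/(7*J) (o(J) = -(-117)/(7*J) = 117/(7*J))
Z(-101) + ((o(-91) - 3171) + 10818) = 87 + (((117/7)/(-91) - 3171) + 10818) = 87 + (((117/7)*(-1/91) - 3171) + 10818) = 87 + ((-9/49 - 3171) + 10818) = 87 + (-155388/49 + 10818) = 87 + 374694/49 = 378957/49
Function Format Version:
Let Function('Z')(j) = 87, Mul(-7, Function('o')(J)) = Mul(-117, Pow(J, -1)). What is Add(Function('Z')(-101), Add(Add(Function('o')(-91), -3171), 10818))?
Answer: Rational(378957, 49) ≈ 7733.8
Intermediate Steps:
Function('o')(J) = Mul(Rational(117, 7), Pow(J, -1)) (Function('o')(J) = Mul(Rational(-1, 7), Mul(-117, Pow(J, -1))) = Mul(Rational(117, 7), Pow(J, -1)))
Add(Function('Z')(-101), Add(Add(Function('o')(-91), -3171), 10818)) = Add(87, Add(Add(Mul(Rational(117, 7), Pow(-91, -1)), -3171), 10818)) = Add(87, Add(Add(Mul(Rational(117, 7), Rational(-1, 91)), -3171), 10818)) = Add(87, Add(Add(Rational(-9, 49), -3171), 10818)) = Add(87, Add(Rational(-155388, 49), 10818)) = Add(87, Rational(374694, 49)) = Rational(378957, 49)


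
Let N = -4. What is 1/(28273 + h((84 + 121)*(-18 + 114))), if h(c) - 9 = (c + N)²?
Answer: 1/387173258 ≈ 2.5828e-9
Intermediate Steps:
h(c) = 9 + (-4 + c)² (h(c) = 9 + (c - 4)² = 9 + (-4 + c)²)
1/(28273 + h((84 + 121)*(-18 + 114))) = 1/(28273 + (9 + (-4 + (84 + 121)*(-18 + 114))²)) = 1/(28273 + (9 + (-4 + 205*96)²)) = 1/(28273 + (9 + (-4 + 19680)²)) = 1/(28273 + (9 + 19676²)) = 1/(28273 + (9 + 387144976)) = 1/(28273 + 387144985) = 1/387173258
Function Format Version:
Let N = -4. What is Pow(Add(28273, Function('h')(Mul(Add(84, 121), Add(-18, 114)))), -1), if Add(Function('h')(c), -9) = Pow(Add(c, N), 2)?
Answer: Rational(1, 387173258) ≈ 2.5828e-9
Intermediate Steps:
Function('h')(c) = Add(9, Pow(Add(-4, c), 2)) (Function('h')(c) = Add(9, Pow(Add(c, -4), 2)) = Add(9, Pow(Add(-4, c), 2)))
Pow(Add(28273, Function('h')(Mul(Add(84, 121), Add(-18, 114)))), -1) = Pow(Add(28273, Add(9, Pow(Add(-4, Mul(Add(84, 121), Add(-18, 114))), 2))), -1) = Pow(Add(28273, Add(9, Pow(Add(-4, Mul(205, 96)), 2))), -1) = Pow(Add(28273, Add(9, Pow(Add(-4, 19680), 2))), -1) = Pow(Add(28273, Add(9, Pow(19676, 2))), -1) = Pow(Add(28273, Add(9, 387144976)), -1) = Pow(Add(28273, 387144985), -1) = Pow(387173258, -1) = Rational(1, 387173258)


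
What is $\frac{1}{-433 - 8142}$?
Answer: $- \frac{1}{8575} \approx -0.00011662$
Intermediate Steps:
$\frac{1}{-433 - 8142} = \frac{1}{-8575} = - \frac{1}{8575}$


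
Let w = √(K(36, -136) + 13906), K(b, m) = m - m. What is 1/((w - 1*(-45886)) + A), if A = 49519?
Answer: 95405/9102100119 - √13906/9102100119 ≈ 1.0469e-5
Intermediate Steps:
K(b, m) = 0
w = √13906 (w = √(0 + 13906) = √13906 ≈ 117.92)
1/((w - 1*(-45886)) + A) = 1/((√13906 - 1*(-45886)) + 49519) = 1/((√13906 + 45886) + 49519) = 1/((45886 + √13906) + 49519) = 1/(95405 + √13906)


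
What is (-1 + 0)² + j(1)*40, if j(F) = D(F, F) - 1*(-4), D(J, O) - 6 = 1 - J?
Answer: 401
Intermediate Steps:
D(J, O) = 7 - J (D(J, O) = 6 + (1 - J) = 7 - J)
j(F) = 11 - F (j(F) = (7 - F) - 1*(-4) = (7 - F) + 4 = 11 - F)
(-1 + 0)² + j(1)*40 = (-1 + 0)² + (11 - 1*1)*40 = (-1)² + (11 - 1)*40 = 1 + 10*40 = 1 + 400 = 401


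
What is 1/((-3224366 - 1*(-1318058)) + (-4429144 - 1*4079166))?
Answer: -1/10414618 ≈ -9.6019e-8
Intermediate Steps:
1/((-3224366 - 1*(-1318058)) + (-4429144 - 1*4079166)) = 1/((-3224366 + 1318058) + (-4429144 - 4079166)) = 1/(-1906308 - 8508310) = 1/(-10414618) = -1/10414618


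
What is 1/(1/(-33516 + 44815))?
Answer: 11299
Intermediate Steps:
1/(1/(-33516 + 44815)) = 1/(1/11299) = 11299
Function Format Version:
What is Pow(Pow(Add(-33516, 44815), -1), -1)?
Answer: 11299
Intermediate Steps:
Pow(Pow(Add(-33516, 44815), -1), -1) = Pow(Pow(11299, -1), -1) = Pow(Rational(1, 11299), -1) = 11299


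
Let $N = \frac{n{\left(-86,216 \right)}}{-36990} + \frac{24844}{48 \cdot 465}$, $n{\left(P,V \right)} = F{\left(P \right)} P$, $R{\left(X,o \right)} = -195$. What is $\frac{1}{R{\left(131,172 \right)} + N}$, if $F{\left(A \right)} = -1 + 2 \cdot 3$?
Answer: $- \frac{2293380}{444629719} \approx -0.005158$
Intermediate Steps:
$F{\left(A \right)} = 5$ ($F{\left(A \right)} = -1 + 6 = 5$)
$n{\left(P,V \right)} = 5 P$
$N = \frac{2579381}{2293380}$ ($N = \frac{5 \left(-86\right)}{-36990} + \frac{24844}{48 \cdot 465} = \left(-430\right) \left(- \frac{1}{36990}\right) + \frac{24844}{22320} = \frac{43}{3699} + 24844 \cdot \frac{1}{22320} = \frac{43}{3699} + \frac{6211}{5580} = \frac{2579381}{2293380} \approx 1.1247$)
$\frac{1}{R{\left(131,172 \right)} + N} = \frac{1}{-195 + \frac{2579381}{2293380}} = \frac{1}{- \frac{444629719}{2293380}} = - \frac{2293380}{444629719}$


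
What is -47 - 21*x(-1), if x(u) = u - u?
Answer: -47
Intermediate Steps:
x(u) = 0
-47 - 21*x(-1) = -47 - 21*0 = -47 + 0 = -47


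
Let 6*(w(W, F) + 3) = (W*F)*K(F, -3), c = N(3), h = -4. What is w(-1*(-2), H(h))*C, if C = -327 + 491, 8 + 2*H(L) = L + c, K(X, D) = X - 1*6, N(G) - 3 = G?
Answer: 984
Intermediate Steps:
N(G) = 3 + G
c = 6 (c = 3 + 3 = 6)
K(X, D) = -6 + X (K(X, D) = X - 6 = -6 + X)
H(L) = -1 + L/2 (H(L) = -4 + (L + 6)/2 = -4 + (6 + L)/2 = -4 + (3 + L/2) = -1 + L/2)
w(W, F) = -3 + F*W*(-6 + F)/6 (w(W, F) = -3 + ((W*F)*(-6 + F))/6 = -3 + ((F*W)*(-6 + F))/6 = -3 + (F*W*(-6 + F))/6 = -3 + F*W*(-6 + F)/6)
C = 164
w(-1*(-2), H(h))*C = (-3 + (-1 + (½)*(-4))*(-1*(-2))*(-6 + (-1 + (½)*(-4)))/6)*164 = (-3 + (⅙)*(-1 - 2)*2*(-6 + (-1 - 2)))*164 = (-3 + (⅙)*(-3)*2*(-6 - 3))*164 = (-3 + (⅙)*(-3)*2*(-9))*164 = (-3 + 9)*164 = 6*164 = 984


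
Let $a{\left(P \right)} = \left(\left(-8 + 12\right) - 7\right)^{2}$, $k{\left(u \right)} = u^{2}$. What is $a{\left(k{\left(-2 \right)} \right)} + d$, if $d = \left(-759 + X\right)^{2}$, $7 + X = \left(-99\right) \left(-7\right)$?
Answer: $5338$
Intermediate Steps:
$X = 686$ ($X = -7 - -693 = -7 + 693 = 686$)
$a{\left(P \right)} = 9$ ($a{\left(P \right)} = \left(4 - 7\right)^{2} = \left(-3\right)^{2} = 9$)
$d = 5329$ ($d = \left(-759 + 686\right)^{2} = \left(-73\right)^{2} = 5329$)
$a{\left(k{\left(-2 \right)} \right)} + d = 9 + 5329 = 5338$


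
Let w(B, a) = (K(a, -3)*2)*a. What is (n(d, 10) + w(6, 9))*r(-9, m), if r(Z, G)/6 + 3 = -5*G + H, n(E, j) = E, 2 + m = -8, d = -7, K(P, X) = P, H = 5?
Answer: 48360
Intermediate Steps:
m = -10 (m = -2 - 8 = -10)
r(Z, G) = 12 - 30*G (r(Z, G) = -18 + 6*(-5*G + 5) = -18 + 6*(5 - 5*G) = -18 + (30 - 30*G) = 12 - 30*G)
w(B, a) = 2*a**2 (w(B, a) = (a*2)*a = (2*a)*a = 2*a**2)
(n(d, 10) + w(6, 9))*r(-9, m) = (-7 + 2*9**2)*(12 - 30*(-10)) = (-7 + 2*81)*(12 + 300) = (-7 + 162)*312 = 155*312 = 48360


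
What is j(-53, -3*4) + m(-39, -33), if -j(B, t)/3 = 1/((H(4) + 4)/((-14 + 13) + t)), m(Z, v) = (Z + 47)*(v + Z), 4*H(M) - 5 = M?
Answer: -14244/25 ≈ -569.76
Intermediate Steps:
H(M) = 5/4 + M/4
m(Z, v) = (47 + Z)*(Z + v)
j(B, t) = 12/25 - 12*t/25 (j(B, t) = -3*((-14 + 13) + t)/((5/4 + (¼)*4) + 4) = -3*(-1 + t)/((5/4 + 1) + 4) = -3*(-1 + t)/(9/4 + 4) = -(-12/25 + 12*t/25) = -3*(-4/25 + 4*t/25) = 12/25 - 12*t/25)
j(-53, -3*4) + m(-39, -33) = (12/25 - (-36)*4/25) + ((-39)² + 47*(-39) + 47*(-33) - 39*(-33)) = (12/25 - 12/25*(-12)) + (1521 - 1833 - 1551 + 1287) = (12/25 + 144/25) - 576 = 156/25 - 576 = -14244/25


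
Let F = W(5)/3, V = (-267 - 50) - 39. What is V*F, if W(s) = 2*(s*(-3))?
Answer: 3560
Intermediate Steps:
W(s) = -6*s (W(s) = 2*(-3*s) = -6*s)
V = -356 (V = -317 - 39 = -356)
F = -10 (F = -6*5/3 = -30*⅓ = -10)
V*F = -356*(-10) = 3560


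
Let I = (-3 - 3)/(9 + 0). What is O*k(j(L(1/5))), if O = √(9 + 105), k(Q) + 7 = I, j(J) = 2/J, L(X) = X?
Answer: -23*√114/3 ≈ -81.858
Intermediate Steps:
I = -⅔ (I = -6/9 = -6*⅑ = -⅔ ≈ -0.66667)
k(Q) = -23/3 (k(Q) = -7 - ⅔ = -23/3)
O = √114 ≈ 10.677
O*k(j(L(1/5))) = √114*(-23/3) = -23*√114/3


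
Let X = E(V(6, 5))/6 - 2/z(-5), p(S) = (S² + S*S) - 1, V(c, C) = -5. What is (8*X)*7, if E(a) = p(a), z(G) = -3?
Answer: 1484/3 ≈ 494.67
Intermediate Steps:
p(S) = -1 + 2*S² (p(S) = (S² + S²) - 1 = 2*S² - 1 = -1 + 2*S²)
E(a) = -1 + 2*a²
X = 53/6 (X = (-1 + 2*(-5)²)/6 - 2/(-3) = (-1 + 2*25)*(⅙) - 2*(-⅓) = (-1 + 50)*(⅙) + ⅔ = 49*(⅙) + ⅔ = 49/6 + ⅔ = 53/6 ≈ 8.8333)
(8*X)*7 = (8*(53/6))*7 = (212/3)*7 = 1484/3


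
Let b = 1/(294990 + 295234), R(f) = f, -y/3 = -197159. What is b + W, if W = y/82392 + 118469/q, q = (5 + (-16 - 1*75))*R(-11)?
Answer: 126903511635479/958411043216 ≈ 132.41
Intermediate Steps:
y = 591477 (y = -3*(-197159) = 591477)
q = 946 (q = (5 + (-16 - 1*75))*(-11) = (5 + (-16 - 75))*(-11) = (5 - 91)*(-11) = -86*(-11) = 946)
b = 1/590224 ≈ 1.6943e-6
W = 1720072515/12990472 (W = 591477/82392 + 118469/946 = 591477*(1/82392) + 118469*(1/946) = 197159/27464 + 118469/946 = 1720072515/12990472 ≈ 132.41)
b + W = 1/590224 + 1720072515/12990472 = 126903511635479/958411043216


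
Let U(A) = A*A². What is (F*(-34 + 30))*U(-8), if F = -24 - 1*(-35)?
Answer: 22528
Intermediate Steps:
U(A) = A³
F = 11 (F = -24 + 35 = 11)
(F*(-34 + 30))*U(-8) = (11*(-34 + 30))*(-8)³ = (11*(-4))*(-512) = -44*(-512) = 22528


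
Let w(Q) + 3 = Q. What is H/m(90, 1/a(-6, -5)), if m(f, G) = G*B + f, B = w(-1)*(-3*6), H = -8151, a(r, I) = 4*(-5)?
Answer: -13585/144 ≈ -94.340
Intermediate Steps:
a(r, I) = -20
w(Q) = -3 + Q
B = 72 (B = (-3 - 1)*(-3*6) = -4*(-18) = 72)
m(f, G) = f + 72*G (m(f, G) = G*72 + f = 72*G + f = f + 72*G)
H/m(90, 1/a(-6, -5)) = -8151/(90 + 72/(-20)) = -8151/(90 + 72*(-1/20)) = -8151/(90 - 18/5) = -8151/432/5 = -8151*5/432 = -13585/144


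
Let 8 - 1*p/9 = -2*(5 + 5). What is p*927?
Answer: 233604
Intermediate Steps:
p = 252 (p = 72 - (-18)*(5 + 5) = 72 - (-18)*10 = 72 - 9*(-20) = 72 + 180 = 252)
p*927 = 252*927 = 233604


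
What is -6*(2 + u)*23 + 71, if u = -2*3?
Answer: 623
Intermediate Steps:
u = -6
-6*(2 + u)*23 + 71 = -6*(2 - 6)*23 + 71 = -6*(-4)*23 + 71 = 24*23 + 71 = 552 + 71 = 623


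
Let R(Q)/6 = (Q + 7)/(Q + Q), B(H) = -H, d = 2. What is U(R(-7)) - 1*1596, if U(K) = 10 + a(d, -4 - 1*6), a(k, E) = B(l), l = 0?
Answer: -1586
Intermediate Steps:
a(k, E) = 0 (a(k, E) = -1*0 = 0)
R(Q) = 3*(7 + Q)/Q (R(Q) = 6*((Q + 7)/(Q + Q)) = 6*((7 + Q)/((2*Q))) = 6*((7 + Q)*(1/(2*Q))) = 6*((7 + Q)/(2*Q)) = 3*(7 + Q)/Q)
U(K) = 10 (U(K) = 10 + 0 = 10)
U(R(-7)) - 1*1596 = 10 - 1*1596 = 10 - 1596 = -1586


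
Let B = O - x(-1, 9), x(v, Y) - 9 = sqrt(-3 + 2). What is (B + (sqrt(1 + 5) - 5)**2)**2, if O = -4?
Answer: (13 + I - (5 - sqrt(6))**2)**2 ≈ 41.184 + 12.99*I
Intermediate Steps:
x(v, Y) = 9 + I (x(v, Y) = 9 + sqrt(-3 + 2) = 9 + sqrt(-1) = 9 + I)
B = -13 - I (B = -4 - (9 + I) = -4 + (-9 - I) = -13 - I ≈ -13.0 - 1.0*I)
(B + (sqrt(1 + 5) - 5)**2)**2 = ((-13 - I) + (sqrt(1 + 5) - 5)**2)**2 = ((-13 - I) + (sqrt(6) - 5)**2)**2 = ((-13 - I) + (-5 + sqrt(6))**2)**2 = (-13 + (-5 + sqrt(6))**2 - I)**2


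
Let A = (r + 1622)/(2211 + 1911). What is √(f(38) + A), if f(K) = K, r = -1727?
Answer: √71691198/1374 ≈ 6.1623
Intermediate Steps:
A = -35/1374 (A = (-1727 + 1622)/(2211 + 1911) = -105/4122 = -105*1/4122 = -35/1374 ≈ -0.025473)
√(f(38) + A) = √(38 - 35/1374) = √(52177/1374) = √71691198/1374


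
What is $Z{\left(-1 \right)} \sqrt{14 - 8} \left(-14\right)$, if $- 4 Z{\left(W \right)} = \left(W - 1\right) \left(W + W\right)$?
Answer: $14 \sqrt{6} \approx 34.293$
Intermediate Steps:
$Z{\left(W \right)} = - \frac{W \left(-1 + W\right)}{2}$ ($Z{\left(W \right)} = - \frac{\left(W - 1\right) \left(W + W\right)}{4} = - \frac{\left(-1 + W\right) 2 W}{4} = - \frac{2 W \left(-1 + W\right)}{4} = - \frac{W \left(-1 + W\right)}{2}$)
$Z{\left(-1 \right)} \sqrt{14 - 8} \left(-14\right) = \frac{1}{2} \left(-1\right) \left(1 - -1\right) \sqrt{14 - 8} \left(-14\right) = \frac{1}{2} \left(-1\right) \left(1 + 1\right) \sqrt{6} \left(-14\right) = \frac{1}{2} \left(-1\right) 2 \sqrt{6} \left(-14\right) = - \sqrt{6} \left(-14\right) = 14 \sqrt{6}$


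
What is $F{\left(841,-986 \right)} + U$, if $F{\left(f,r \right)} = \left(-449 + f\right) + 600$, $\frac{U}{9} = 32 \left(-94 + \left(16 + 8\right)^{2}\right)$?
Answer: $139808$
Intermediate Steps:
$U = 138816$ ($U = 9 \cdot 32 \left(-94 + \left(16 + 8\right)^{2}\right) = 9 \cdot 32 \left(-94 + 24^{2}\right) = 9 \cdot 32 \left(-94 + 576\right) = 9 \cdot 32 \cdot 482 = 9 \cdot 15424 = 138816$)
$F{\left(f,r \right)} = 151 + f$
$F{\left(841,-986 \right)} + U = \left(151 + 841\right) + 138816 = 992 + 138816 = 139808$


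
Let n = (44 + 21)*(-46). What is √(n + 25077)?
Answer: √22087 ≈ 148.62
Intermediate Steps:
n = -2990 (n = 65*(-46) = -2990)
√(n + 25077) = √(-2990 + 25077) = √22087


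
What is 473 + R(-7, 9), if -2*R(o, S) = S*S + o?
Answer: 436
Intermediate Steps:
R(o, S) = -o/2 - S²/2 (R(o, S) = -(S*S + o)/2 = -(S² + o)/2 = -(o + S²)/2 = -o/2 - S²/2)
473 + R(-7, 9) = 473 + (-½*(-7) - ½*9²) = 473 + (7/2 - ½*81) = 473 + (7/2 - 81/2) = 473 - 37 = 436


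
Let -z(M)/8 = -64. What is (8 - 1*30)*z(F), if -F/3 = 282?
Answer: -11264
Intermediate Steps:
F = -846 (F = -3*282 = -846)
z(M) = 512 (z(M) = -8*(-64) = 512)
(8 - 1*30)*z(F) = (8 - 1*30)*512 = (8 - 30)*512 = -22*512 = -11264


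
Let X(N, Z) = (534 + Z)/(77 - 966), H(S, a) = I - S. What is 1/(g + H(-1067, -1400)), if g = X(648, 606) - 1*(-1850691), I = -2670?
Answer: 889/1643838092 ≈ 5.4081e-7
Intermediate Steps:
H(S, a) = -2670 - S
X(N, Z) = -534/889 - Z/889 (X(N, Z) = (534 + Z)/(-889) = (534 + Z)*(-1/889) = -534/889 - Z/889)
g = 1645263159/889 (g = (-534/889 - 1/889*606) - 1*(-1850691) = (-534/889 - 606/889) + 1850691 = -1140/889 + 1850691 = 1645263159/889 ≈ 1.8507e+6)
1/(g + H(-1067, -1400)) = 1/(1645263159/889 + (-2670 - 1*(-1067))) = 1/(1645263159/889 + (-2670 + 1067)) = 1/(1645263159/889 - 1603) = 1/(1643838092/889) = 889/1643838092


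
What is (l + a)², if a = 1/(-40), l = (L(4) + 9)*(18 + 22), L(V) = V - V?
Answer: 207331201/1600 ≈ 1.2958e+5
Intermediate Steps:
L(V) = 0
l = 360 (l = (0 + 9)*(18 + 22) = 9*40 = 360)
a = -1/40 ≈ -0.025000
(l + a)² = (360 - 1/40)² = (14399/40)² = 207331201/1600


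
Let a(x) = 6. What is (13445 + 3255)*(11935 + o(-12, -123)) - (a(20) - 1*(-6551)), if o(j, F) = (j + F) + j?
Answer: 196853043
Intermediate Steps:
o(j, F) = F + 2*j (o(j, F) = (F + j) + j = F + 2*j)
(13445 + 3255)*(11935 + o(-12, -123)) - (a(20) - 1*(-6551)) = (13445 + 3255)*(11935 + (-123 + 2*(-12))) - (6 - 1*(-6551)) = 16700*(11935 + (-123 - 24)) - (6 + 6551) = 16700*(11935 - 147) - 1*6557 = 16700*11788 - 6557 = 196859600 - 6557 = 196853043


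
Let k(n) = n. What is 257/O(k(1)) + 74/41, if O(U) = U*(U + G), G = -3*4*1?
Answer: -9723/451 ≈ -21.559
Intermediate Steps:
G = -12 (G = -12*1 = -12)
O(U) = U*(-12 + U) (O(U) = U*(U - 12) = U*(-12 + U))
257/O(k(1)) + 74/41 = 257/((1*(-12 + 1))) + 74/41 = 257/((1*(-11))) + 74*(1/41) = 257/(-11) + 74/41 = 257*(-1/11) + 74/41 = -257/11 + 74/41 = -9723/451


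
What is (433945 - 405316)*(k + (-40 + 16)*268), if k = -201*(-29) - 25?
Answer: -17979012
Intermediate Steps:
k = 5804 (k = 5829 - 25 = 5804)
(433945 - 405316)*(k + (-40 + 16)*268) = (433945 - 405316)*(5804 + (-40 + 16)*268) = 28629*(5804 - 24*268) = 28629*(5804 - 6432) = 28629*(-628) = -17979012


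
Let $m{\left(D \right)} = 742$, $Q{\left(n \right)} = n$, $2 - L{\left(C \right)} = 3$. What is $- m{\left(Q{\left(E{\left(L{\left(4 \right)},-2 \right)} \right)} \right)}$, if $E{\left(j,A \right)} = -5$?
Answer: $-742$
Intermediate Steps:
$L{\left(C \right)} = -1$ ($L{\left(C \right)} = 2 - 3 = -1$)
$- m{\left(Q{\left(E{\left(L{\left(4 \right)},-2 \right)} \right)} \right)} = \left(-1\right) 742 = -742$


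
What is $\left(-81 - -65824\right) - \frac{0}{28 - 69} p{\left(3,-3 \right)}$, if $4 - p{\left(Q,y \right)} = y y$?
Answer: $65743$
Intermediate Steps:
$p{\left(Q,y \right)} = 4 - y^{2}$ ($p{\left(Q,y \right)} = 4 - y y = 4 - y^{2}$)
$\left(-81 - -65824\right) - \frac{0}{28 - 69} p{\left(3,-3 \right)} = \left(-81 - -65824\right) - \frac{0}{28 - 69} \left(4 - \left(-3\right)^{2}\right) = \left(-81 + 65824\right) - \frac{0}{-41} \left(4 - 9\right) = 65743 - 0 \left(- \frac{1}{41}\right) \left(4 - 9\right) = 65743 - 0 \left(-5\right) = 65743 - 0 = 65743 + 0 = 65743$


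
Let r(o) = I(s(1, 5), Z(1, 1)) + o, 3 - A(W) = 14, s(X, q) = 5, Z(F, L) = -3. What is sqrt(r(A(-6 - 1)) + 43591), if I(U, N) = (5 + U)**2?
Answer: 4*sqrt(2730) ≈ 209.00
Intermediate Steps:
A(W) = -11 (A(W) = 3 - 1*14 = 3 - 14 = -11)
r(o) = 100 + o (r(o) = (5 + 5)**2 + o = 10**2 + o = 100 + o)
sqrt(r(A(-6 - 1)) + 43591) = sqrt((100 - 11) + 43591) = sqrt(89 + 43591) = sqrt(43680) = 4*sqrt(2730)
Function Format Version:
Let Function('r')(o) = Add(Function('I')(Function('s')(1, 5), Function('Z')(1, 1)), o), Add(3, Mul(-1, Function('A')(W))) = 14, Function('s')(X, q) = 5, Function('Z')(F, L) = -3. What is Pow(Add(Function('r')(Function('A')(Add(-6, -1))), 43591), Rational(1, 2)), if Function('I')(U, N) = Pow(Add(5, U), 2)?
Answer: Mul(4, Pow(2730, Rational(1, 2))) ≈ 209.00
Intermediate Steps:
Function('A')(W) = -11 (Function('A')(W) = Add(3, Mul(-1, 14)) = Add(3, -14) = -11)
Function('r')(o) = Add(100, o) (Function('r')(o) = Add(Pow(Add(5, 5), 2), o) = Add(Pow(10, 2), o) = Add(100, o))
Pow(Add(Function('r')(Function('A')(Add(-6, -1))), 43591), Rational(1, 2)) = Pow(Add(Add(100, -11), 43591), Rational(1, 2)) = Pow(Add(89, 43591), Rational(1, 2)) = Pow(43680, Rational(1, 2)) = Mul(4, Pow(2730, Rational(1, 2)))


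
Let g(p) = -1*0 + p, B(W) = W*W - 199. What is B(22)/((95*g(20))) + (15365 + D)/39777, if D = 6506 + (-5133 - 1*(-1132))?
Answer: 476731/795540 ≈ 0.59925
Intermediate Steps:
B(W) = -199 + W**2 (B(W) = W**2 - 199 = -199 + W**2)
g(p) = p (g(p) = 0 + p = p)
D = 2505 (D = 6506 + (-5133 + 1132) = 6506 - 4001 = 2505)
B(22)/((95*g(20))) + (15365 + D)/39777 = (-199 + 22**2)/((95*20)) + (15365 + 2505)/39777 = (-199 + 484)/1900 + 17870*(1/39777) = 285*(1/1900) + 17870/39777 = 3/20 + 17870/39777 = 476731/795540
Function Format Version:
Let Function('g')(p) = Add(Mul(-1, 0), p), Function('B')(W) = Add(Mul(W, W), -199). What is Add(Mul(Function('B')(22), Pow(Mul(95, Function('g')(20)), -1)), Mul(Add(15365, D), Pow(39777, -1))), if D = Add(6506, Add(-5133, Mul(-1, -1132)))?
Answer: Rational(476731, 795540) ≈ 0.59925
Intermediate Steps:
Function('B')(W) = Add(-199, Pow(W, 2)) (Function('B')(W) = Add(Pow(W, 2), -199) = Add(-199, Pow(W, 2)))
Function('g')(p) = p (Function('g')(p) = Add(0, p) = p)
D = 2505 (D = Add(6506, Add(-5133, 1132)) = Add(6506, -4001) = 2505)
Add(Mul(Function('B')(22), Pow(Mul(95, Function('g')(20)), -1)), Mul(Add(15365, D), Pow(39777, -1))) = Add(Mul(Add(-199, Pow(22, 2)), Pow(Mul(95, 20), -1)), Mul(Add(15365, 2505), Pow(39777, -1))) = Add(Mul(Add(-199, 484), Pow(1900, -1)), Mul(17870, Rational(1, 39777))) = Add(Mul(285, Rational(1, 1900)), Rational(17870, 39777)) = Add(Rational(3, 20), Rational(17870, 39777)) = Rational(476731, 795540)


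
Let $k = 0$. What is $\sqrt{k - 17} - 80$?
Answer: $-80 + i \sqrt{17} \approx -80.0 + 4.1231 i$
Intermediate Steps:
$\sqrt{k - 17} - 80 = \sqrt{0 - 17} - 80 = \sqrt{-17} - 80 = i \sqrt{17} - 80 = -80 + i \sqrt{17}$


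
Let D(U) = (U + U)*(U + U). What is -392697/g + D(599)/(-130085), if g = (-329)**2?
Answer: -206431905409/14080530485 ≈ -14.661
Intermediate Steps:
g = 108241
D(U) = 4*U**2 (D(U) = (2*U)*(2*U) = 4*U**2)
-392697/g + D(599)/(-130085) = -392697/108241 + (4*599**2)/(-130085) = -392697*1/108241 + (4*358801)*(-1/130085) = -392697/108241 + 1435204*(-1/130085) = -392697/108241 - 1435204/130085 = -206431905409/14080530485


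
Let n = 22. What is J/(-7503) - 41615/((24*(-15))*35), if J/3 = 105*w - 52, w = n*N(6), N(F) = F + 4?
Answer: -5323591/900360 ≈ -5.9127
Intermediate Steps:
N(F) = 4 + F
w = 220 (w = 22*(4 + 6) = 22*10 = 220)
J = 69144 (J = 3*(105*220 - 52) = 3*(23100 - 52) = 3*23048 = 69144)
J/(-7503) - 41615/((24*(-15))*35) = 69144/(-7503) - 41615/((24*(-15))*35) = 69144*(-1/7503) - 41615/((-360*35)) = -23048/2501 - 41615/(-12600) = -23048/2501 - 41615*(-1/12600) = -23048/2501 + 1189/360 = -5323591/900360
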